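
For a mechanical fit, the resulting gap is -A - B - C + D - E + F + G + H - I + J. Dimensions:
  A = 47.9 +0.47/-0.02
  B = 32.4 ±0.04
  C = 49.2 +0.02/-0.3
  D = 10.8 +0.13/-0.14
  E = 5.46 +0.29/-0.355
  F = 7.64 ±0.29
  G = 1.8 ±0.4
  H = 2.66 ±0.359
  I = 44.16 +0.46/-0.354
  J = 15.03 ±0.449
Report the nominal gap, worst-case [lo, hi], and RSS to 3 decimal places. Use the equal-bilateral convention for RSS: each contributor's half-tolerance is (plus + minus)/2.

Stack each dimension's contribution:
  -A: nom -47.900 → Σnom=-47.900; wc +0.020/-0.470 → slack +0.020/-0.470; half-tol=0.245, Σhalf²=0.060025
  -B: nom -32.400 → Σnom=-80.300; wc +0.040/-0.040 → slack +0.060/-0.510; half-tol=0.040, Σhalf²=0.061625
  -C: nom -49.200 → Σnom=-129.500; wc +0.300/-0.020 → slack +0.360/-0.530; half-tol=0.160, Σhalf²=0.087225
  +D: nom +10.800 → Σnom=-118.700; wc +0.130/-0.140 → slack +0.490/-0.670; half-tol=0.135, Σhalf²=0.105450
  -E: nom -5.460 → Σnom=-124.160; wc +0.355/-0.290 → slack +0.845/-0.960; half-tol=0.323, Σhalf²=0.209456
  +F: nom +7.640 → Σnom=-116.520; wc +0.290/-0.290 → slack +1.135/-1.250; half-tol=0.290, Σhalf²=0.293556
  +G: nom +1.800 → Σnom=-114.720; wc +0.400/-0.400 → slack +1.535/-1.650; half-tol=0.400, Σhalf²=0.453556
  +H: nom +2.660 → Σnom=-112.060; wc +0.359/-0.359 → slack +1.894/-2.009; half-tol=0.359, Σhalf²=0.582437
  -I: nom -44.160 → Σnom=-156.220; wc +0.354/-0.460 → slack +2.248/-2.469; half-tol=0.407, Σhalf²=0.748086
  +J: nom +15.030 → Σnom=-141.190; wc +0.449/-0.449 → slack +2.697/-2.918; half-tol=0.449, Σhalf²=0.949687
Nominal = -141.190. Worst-case = [-141.190 - 2.918, -141.190 + 2.697] = [-144.108, -138.493]. RSS = √0.949687 = 0.975.

nominal=-141.190 wc=[-144.108,-138.493] rss=0.975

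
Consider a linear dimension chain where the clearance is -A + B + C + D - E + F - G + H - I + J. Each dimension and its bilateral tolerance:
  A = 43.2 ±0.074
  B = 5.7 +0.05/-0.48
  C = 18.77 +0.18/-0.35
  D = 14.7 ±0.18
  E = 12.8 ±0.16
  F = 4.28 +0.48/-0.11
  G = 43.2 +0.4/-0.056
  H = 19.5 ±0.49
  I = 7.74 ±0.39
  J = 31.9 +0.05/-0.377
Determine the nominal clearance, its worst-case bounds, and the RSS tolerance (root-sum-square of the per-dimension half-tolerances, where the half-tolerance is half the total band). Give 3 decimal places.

nominal=-12.090 wc=[-15.101,-9.980] rss=0.884

Stack each dimension's contribution:
  -A: nom -43.200 → Σnom=-43.200; wc +0.074/-0.074 → slack +0.074/-0.074; half-tol=0.074, Σhalf²=0.005476
  +B: nom +5.700 → Σnom=-37.500; wc +0.050/-0.480 → slack +0.124/-0.554; half-tol=0.265, Σhalf²=0.075701
  +C: nom +18.770 → Σnom=-18.730; wc +0.180/-0.350 → slack +0.304/-0.904; half-tol=0.265, Σhalf²=0.145926
  +D: nom +14.700 → Σnom=-4.030; wc +0.180/-0.180 → slack +0.484/-1.084; half-tol=0.180, Σhalf²=0.178326
  -E: nom -12.800 → Σnom=-16.830; wc +0.160/-0.160 → slack +0.644/-1.244; half-tol=0.160, Σhalf²=0.203926
  +F: nom +4.280 → Σnom=-12.550; wc +0.480/-0.110 → slack +1.124/-1.354; half-tol=0.295, Σhalf²=0.290951
  -G: nom -43.200 → Σnom=-55.750; wc +0.056/-0.400 → slack +1.180/-1.754; half-tol=0.228, Σhalf²=0.342935
  +H: nom +19.500 → Σnom=-36.250; wc +0.490/-0.490 → slack +1.670/-2.244; half-tol=0.490, Σhalf²=0.583035
  -I: nom -7.740 → Σnom=-43.990; wc +0.390/-0.390 → slack +2.060/-2.634; half-tol=0.390, Σhalf²=0.735135
  +J: nom +31.900 → Σnom=-12.090; wc +0.050/-0.377 → slack +2.110/-3.011; half-tol=0.213, Σhalf²=0.780717
Nominal = -12.090. Worst-case = [-12.090 - 3.011, -12.090 + 2.110] = [-15.101, -9.980]. RSS = √0.780717 = 0.884.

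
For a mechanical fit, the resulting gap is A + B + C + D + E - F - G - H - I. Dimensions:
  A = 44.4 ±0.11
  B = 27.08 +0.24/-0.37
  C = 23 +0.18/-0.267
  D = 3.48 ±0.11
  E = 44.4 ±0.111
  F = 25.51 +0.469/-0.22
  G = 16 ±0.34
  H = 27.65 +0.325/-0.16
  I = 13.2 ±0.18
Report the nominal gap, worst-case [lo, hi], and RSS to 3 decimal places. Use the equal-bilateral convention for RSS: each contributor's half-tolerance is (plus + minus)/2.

Stack each dimension's contribution:
  +A: nom +44.400 → Σnom=44.400; wc +0.110/-0.110 → slack +0.110/-0.110; half-tol=0.110, Σhalf²=0.012100
  +B: nom +27.080 → Σnom=71.480; wc +0.240/-0.370 → slack +0.350/-0.480; half-tol=0.305, Σhalf²=0.105125
  +C: nom +23.000 → Σnom=94.480; wc +0.180/-0.267 → slack +0.530/-0.747; half-tol=0.224, Σhalf²=0.155077
  +D: nom +3.480 → Σnom=97.960; wc +0.110/-0.110 → slack +0.640/-0.857; half-tol=0.110, Σhalf²=0.167177
  +E: nom +44.400 → Σnom=142.360; wc +0.111/-0.111 → slack +0.751/-0.968; half-tol=0.111, Σhalf²=0.179498
  -F: nom -25.510 → Σnom=116.850; wc +0.220/-0.469 → slack +0.971/-1.437; half-tol=0.344, Σhalf²=0.298179
  -G: nom -16.000 → Σnom=100.850; wc +0.340/-0.340 → slack +1.311/-1.777; half-tol=0.340, Σhalf²=0.413779
  -H: nom -27.650 → Σnom=73.200; wc +0.160/-0.325 → slack +1.471/-2.102; half-tol=0.242, Σhalf²=0.472585
  -I: nom -13.200 → Σnom=60.000; wc +0.180/-0.180 → slack +1.651/-2.282; half-tol=0.180, Σhalf²=0.504985
Nominal = 60.000. Worst-case = [60.000 - 2.282, 60.000 + 1.651] = [57.718, 61.651]. RSS = √0.504985 = 0.711.

nominal=60.000 wc=[57.718,61.651] rss=0.711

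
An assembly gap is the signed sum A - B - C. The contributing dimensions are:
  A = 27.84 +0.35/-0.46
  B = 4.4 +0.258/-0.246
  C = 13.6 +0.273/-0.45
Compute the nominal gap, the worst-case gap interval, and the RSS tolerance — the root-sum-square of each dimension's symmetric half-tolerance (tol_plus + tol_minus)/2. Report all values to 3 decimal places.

nominal=9.840 wc=[8.849,10.886] rss=0.599

Stack each dimension's contribution:
  +A: nom +27.840 → Σnom=27.840; wc +0.350/-0.460 → slack +0.350/-0.460; half-tol=0.405, Σhalf²=0.164025
  -B: nom -4.400 → Σnom=23.440; wc +0.246/-0.258 → slack +0.596/-0.718; half-tol=0.252, Σhalf²=0.227529
  -C: nom -13.600 → Σnom=9.840; wc +0.450/-0.273 → slack +1.046/-0.991; half-tol=0.362, Σhalf²=0.358211
Nominal = 9.840. Worst-case = [9.840 - 0.991, 9.840 + 1.046] = [8.849, 10.886]. RSS = √0.358211 = 0.599.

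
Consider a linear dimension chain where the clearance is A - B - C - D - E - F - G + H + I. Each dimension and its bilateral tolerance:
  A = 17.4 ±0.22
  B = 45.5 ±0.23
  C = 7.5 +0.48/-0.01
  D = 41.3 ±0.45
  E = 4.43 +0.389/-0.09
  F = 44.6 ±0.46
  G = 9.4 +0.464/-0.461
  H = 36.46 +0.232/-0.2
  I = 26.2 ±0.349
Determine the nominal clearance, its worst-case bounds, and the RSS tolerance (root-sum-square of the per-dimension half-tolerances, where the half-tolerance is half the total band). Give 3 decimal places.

nominal=-72.670 wc=[-75.912,-70.168] rss=1.008

Stack each dimension's contribution:
  +A: nom +17.400 → Σnom=17.400; wc +0.220/-0.220 → slack +0.220/-0.220; half-tol=0.220, Σhalf²=0.048400
  -B: nom -45.500 → Σnom=-28.100; wc +0.230/-0.230 → slack +0.450/-0.450; half-tol=0.230, Σhalf²=0.101300
  -C: nom -7.500 → Σnom=-35.600; wc +0.010/-0.480 → slack +0.460/-0.930; half-tol=0.245, Σhalf²=0.161325
  -D: nom -41.300 → Σnom=-76.900; wc +0.450/-0.450 → slack +0.910/-1.380; half-tol=0.450, Σhalf²=0.363825
  -E: nom -4.430 → Σnom=-81.330; wc +0.090/-0.389 → slack +1.000/-1.769; half-tol=0.239, Σhalf²=0.421185
  -F: nom -44.600 → Σnom=-125.930; wc +0.460/-0.460 → slack +1.460/-2.229; half-tol=0.460, Σhalf²=0.632785
  -G: nom -9.400 → Σnom=-135.330; wc +0.461/-0.464 → slack +1.921/-2.693; half-tol=0.463, Σhalf²=0.846691
  +H: nom +36.460 → Σnom=-98.870; wc +0.232/-0.200 → slack +2.153/-2.893; half-tol=0.216, Σhalf²=0.893347
  +I: nom +26.200 → Σnom=-72.670; wc +0.349/-0.349 → slack +2.502/-3.242; half-tol=0.349, Σhalf²=1.015149
Nominal = -72.670. Worst-case = [-72.670 - 3.242, -72.670 + 2.502] = [-75.912, -70.168]. RSS = √1.015149 = 1.008.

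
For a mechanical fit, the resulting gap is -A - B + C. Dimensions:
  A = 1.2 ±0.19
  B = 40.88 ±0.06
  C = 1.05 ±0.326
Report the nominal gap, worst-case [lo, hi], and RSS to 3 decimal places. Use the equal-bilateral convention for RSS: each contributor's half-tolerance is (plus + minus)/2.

nominal=-41.030 wc=[-41.606,-40.454] rss=0.382

Stack each dimension's contribution:
  -A: nom -1.200 → Σnom=-1.200; wc +0.190/-0.190 → slack +0.190/-0.190; half-tol=0.190, Σhalf²=0.036100
  -B: nom -40.880 → Σnom=-42.080; wc +0.060/-0.060 → slack +0.250/-0.250; half-tol=0.060, Σhalf²=0.039700
  +C: nom +1.050 → Σnom=-41.030; wc +0.326/-0.326 → slack +0.576/-0.576; half-tol=0.326, Σhalf²=0.145976
Nominal = -41.030. Worst-case = [-41.030 - 0.576, -41.030 + 0.576] = [-41.606, -40.454]. RSS = √0.145976 = 0.382.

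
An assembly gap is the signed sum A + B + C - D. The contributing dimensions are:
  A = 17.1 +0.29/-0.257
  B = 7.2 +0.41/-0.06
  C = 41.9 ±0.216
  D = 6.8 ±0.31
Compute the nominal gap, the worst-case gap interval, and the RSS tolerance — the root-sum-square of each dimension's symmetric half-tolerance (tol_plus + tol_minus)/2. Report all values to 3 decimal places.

Stack each dimension's contribution:
  +A: nom +17.100 → Σnom=17.100; wc +0.290/-0.257 → slack +0.290/-0.257; half-tol=0.273, Σhalf²=0.074802
  +B: nom +7.200 → Σnom=24.300; wc +0.410/-0.060 → slack +0.700/-0.317; half-tol=0.235, Σhalf²=0.130027
  +C: nom +41.900 → Σnom=66.200; wc +0.216/-0.216 → slack +0.916/-0.533; half-tol=0.216, Σhalf²=0.176683
  -D: nom -6.800 → Σnom=59.400; wc +0.310/-0.310 → slack +1.226/-0.843; half-tol=0.310, Σhalf²=0.272783
Nominal = 59.400. Worst-case = [59.400 - 0.843, 59.400 + 1.226] = [58.557, 60.626]. RSS = √0.272783 = 0.522.

nominal=59.400 wc=[58.557,60.626] rss=0.522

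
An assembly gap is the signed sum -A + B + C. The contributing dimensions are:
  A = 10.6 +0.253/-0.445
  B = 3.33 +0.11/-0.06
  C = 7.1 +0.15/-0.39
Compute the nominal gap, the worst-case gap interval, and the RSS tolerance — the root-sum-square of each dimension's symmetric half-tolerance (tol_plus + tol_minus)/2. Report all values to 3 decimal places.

Stack each dimension's contribution:
  -A: nom -10.600 → Σnom=-10.600; wc +0.445/-0.253 → slack +0.445/-0.253; half-tol=0.349, Σhalf²=0.121801
  +B: nom +3.330 → Σnom=-7.270; wc +0.110/-0.060 → slack +0.555/-0.313; half-tol=0.085, Σhalf²=0.129026
  +C: nom +7.100 → Σnom=-0.170; wc +0.150/-0.390 → slack +0.705/-0.703; half-tol=0.270, Σhalf²=0.201926
Nominal = -0.170. Worst-case = [-0.170 - 0.703, -0.170 + 0.705] = [-0.873, 0.535]. RSS = √0.201926 = 0.449.

nominal=-0.170 wc=[-0.873,0.535] rss=0.449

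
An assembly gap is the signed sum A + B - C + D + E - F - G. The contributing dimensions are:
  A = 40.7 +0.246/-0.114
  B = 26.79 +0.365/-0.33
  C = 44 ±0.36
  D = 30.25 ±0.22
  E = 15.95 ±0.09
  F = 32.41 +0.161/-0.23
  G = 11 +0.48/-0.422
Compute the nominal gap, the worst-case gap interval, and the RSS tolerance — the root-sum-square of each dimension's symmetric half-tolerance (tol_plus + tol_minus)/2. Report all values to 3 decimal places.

nominal=26.280 wc=[24.525,28.213] rss=0.762

Stack each dimension's contribution:
  +A: nom +40.700 → Σnom=40.700; wc +0.246/-0.114 → slack +0.246/-0.114; half-tol=0.180, Σhalf²=0.032400
  +B: nom +26.790 → Σnom=67.490; wc +0.365/-0.330 → slack +0.611/-0.444; half-tol=0.348, Σhalf²=0.153156
  -C: nom -44.000 → Σnom=23.490; wc +0.360/-0.360 → slack +0.971/-0.804; half-tol=0.360, Σhalf²=0.282756
  +D: nom +30.250 → Σnom=53.740; wc +0.220/-0.220 → slack +1.191/-1.024; half-tol=0.220, Σhalf²=0.331156
  +E: nom +15.950 → Σnom=69.690; wc +0.090/-0.090 → slack +1.281/-1.114; half-tol=0.090, Σhalf²=0.339256
  -F: nom -32.410 → Σnom=37.280; wc +0.230/-0.161 → slack +1.511/-1.275; half-tol=0.196, Σhalf²=0.377477
  -G: nom -11.000 → Σnom=26.280; wc +0.422/-0.480 → slack +1.933/-1.755; half-tol=0.451, Σhalf²=0.580878
Nominal = 26.280. Worst-case = [26.280 - 1.755, 26.280 + 1.933] = [24.525, 28.213]. RSS = √0.580878 = 0.762.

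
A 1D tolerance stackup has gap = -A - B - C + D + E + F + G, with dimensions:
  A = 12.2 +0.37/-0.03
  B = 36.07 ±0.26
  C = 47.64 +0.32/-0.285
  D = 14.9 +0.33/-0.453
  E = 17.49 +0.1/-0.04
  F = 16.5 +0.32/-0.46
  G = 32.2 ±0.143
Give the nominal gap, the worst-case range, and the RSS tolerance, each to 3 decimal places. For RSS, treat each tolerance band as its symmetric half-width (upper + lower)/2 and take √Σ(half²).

nominal=-14.820 wc=[-16.866,-13.352] rss=0.728

Stack each dimension's contribution:
  -A: nom -12.200 → Σnom=-12.200; wc +0.030/-0.370 → slack +0.030/-0.370; half-tol=0.200, Σhalf²=0.040000
  -B: nom -36.070 → Σnom=-48.270; wc +0.260/-0.260 → slack +0.290/-0.630; half-tol=0.260, Σhalf²=0.107600
  -C: nom -47.640 → Σnom=-95.910; wc +0.285/-0.320 → slack +0.575/-0.950; half-tol=0.302, Σhalf²=0.199106
  +D: nom +14.900 → Σnom=-81.010; wc +0.330/-0.453 → slack +0.905/-1.403; half-tol=0.392, Σhalf²=0.352379
  +E: nom +17.490 → Σnom=-63.520; wc +0.100/-0.040 → slack +1.005/-1.443; half-tol=0.070, Σhalf²=0.357279
  +F: nom +16.500 → Σnom=-47.020; wc +0.320/-0.460 → slack +1.325/-1.903; half-tol=0.390, Σhalf²=0.509379
  +G: nom +32.200 → Σnom=-14.820; wc +0.143/-0.143 → slack +1.468/-2.046; half-tol=0.143, Σhalf²=0.529828
Nominal = -14.820. Worst-case = [-14.820 - 2.046, -14.820 + 1.468] = [-16.866, -13.352]. RSS = √0.529828 = 0.728.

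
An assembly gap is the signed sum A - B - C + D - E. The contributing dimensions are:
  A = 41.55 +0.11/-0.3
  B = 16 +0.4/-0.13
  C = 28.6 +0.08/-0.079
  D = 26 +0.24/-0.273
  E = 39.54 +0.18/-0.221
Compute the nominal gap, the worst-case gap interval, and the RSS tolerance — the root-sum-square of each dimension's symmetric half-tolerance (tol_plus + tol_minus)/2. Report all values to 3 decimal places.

nominal=-16.590 wc=[-17.823,-15.810] rss=0.474

Stack each dimension's contribution:
  +A: nom +41.550 → Σnom=41.550; wc +0.110/-0.300 → slack +0.110/-0.300; half-tol=0.205, Σhalf²=0.042025
  -B: nom -16.000 → Σnom=25.550; wc +0.130/-0.400 → slack +0.240/-0.700; half-tol=0.265, Σhalf²=0.112250
  -C: nom -28.600 → Σnom=-3.050; wc +0.079/-0.080 → slack +0.319/-0.780; half-tol=0.080, Σhalf²=0.118570
  +D: nom +26.000 → Σnom=22.950; wc +0.240/-0.273 → slack +0.559/-1.053; half-tol=0.257, Σhalf²=0.184362
  -E: nom -39.540 → Σnom=-16.590; wc +0.221/-0.180 → slack +0.780/-1.233; half-tol=0.201, Σhalf²=0.224563
Nominal = -16.590. Worst-case = [-16.590 - 1.233, -16.590 + 0.780] = [-17.823, -15.810]. RSS = √0.224563 = 0.474.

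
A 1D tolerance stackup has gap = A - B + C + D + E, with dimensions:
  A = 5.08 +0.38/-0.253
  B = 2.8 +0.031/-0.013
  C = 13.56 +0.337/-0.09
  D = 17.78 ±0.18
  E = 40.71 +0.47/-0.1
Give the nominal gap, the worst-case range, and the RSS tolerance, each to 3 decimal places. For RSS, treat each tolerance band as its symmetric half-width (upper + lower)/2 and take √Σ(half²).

nominal=74.330 wc=[73.676,75.710] rss=0.510

Stack each dimension's contribution:
  +A: nom +5.080 → Σnom=5.080; wc +0.380/-0.253 → slack +0.380/-0.253; half-tol=0.317, Σhalf²=0.100172
  -B: nom -2.800 → Σnom=2.280; wc +0.013/-0.031 → slack +0.393/-0.284; half-tol=0.022, Σhalf²=0.100656
  +C: nom +13.560 → Σnom=15.840; wc +0.337/-0.090 → slack +0.730/-0.374; half-tol=0.214, Σhalf²=0.146239
  +D: nom +17.780 → Σnom=33.620; wc +0.180/-0.180 → slack +0.910/-0.554; half-tol=0.180, Σhalf²=0.178639
  +E: nom +40.710 → Σnom=74.330; wc +0.470/-0.100 → slack +1.380/-0.654; half-tol=0.285, Σhalf²=0.259864
Nominal = 74.330. Worst-case = [74.330 - 0.654, 74.330 + 1.380] = [73.676, 75.710]. RSS = √0.259864 = 0.510.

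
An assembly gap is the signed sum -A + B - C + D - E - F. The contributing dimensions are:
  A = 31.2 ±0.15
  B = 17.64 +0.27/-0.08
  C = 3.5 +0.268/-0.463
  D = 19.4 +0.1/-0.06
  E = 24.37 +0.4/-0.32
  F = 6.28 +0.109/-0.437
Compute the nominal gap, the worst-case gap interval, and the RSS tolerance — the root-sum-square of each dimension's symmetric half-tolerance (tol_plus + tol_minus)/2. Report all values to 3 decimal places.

Stack each dimension's contribution:
  -A: nom -31.200 → Σnom=-31.200; wc +0.150/-0.150 → slack +0.150/-0.150; half-tol=0.150, Σhalf²=0.022500
  +B: nom +17.640 → Σnom=-13.560; wc +0.270/-0.080 → slack +0.420/-0.230; half-tol=0.175, Σhalf²=0.053125
  -C: nom -3.500 → Σnom=-17.060; wc +0.463/-0.268 → slack +0.883/-0.498; half-tol=0.366, Σhalf²=0.186715
  +D: nom +19.400 → Σnom=2.340; wc +0.100/-0.060 → slack +0.983/-0.558; half-tol=0.080, Σhalf²=0.193115
  -E: nom -24.370 → Σnom=-22.030; wc +0.320/-0.400 → slack +1.303/-0.958; half-tol=0.360, Σhalf²=0.322715
  -F: nom -6.280 → Σnom=-28.310; wc +0.437/-0.109 → slack +1.740/-1.067; half-tol=0.273, Σhalf²=0.397244
Nominal = -28.310. Worst-case = [-28.310 - 1.067, -28.310 + 1.740] = [-29.377, -26.570]. RSS = √0.397244 = 0.630.

nominal=-28.310 wc=[-29.377,-26.570] rss=0.630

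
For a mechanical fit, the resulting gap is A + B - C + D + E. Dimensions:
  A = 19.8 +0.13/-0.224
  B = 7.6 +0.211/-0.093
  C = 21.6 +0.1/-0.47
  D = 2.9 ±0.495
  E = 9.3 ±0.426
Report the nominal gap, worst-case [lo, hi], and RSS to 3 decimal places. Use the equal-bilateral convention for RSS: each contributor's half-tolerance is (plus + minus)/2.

nominal=18.000 wc=[16.662,19.732] rss=0.750

Stack each dimension's contribution:
  +A: nom +19.800 → Σnom=19.800; wc +0.130/-0.224 → slack +0.130/-0.224; half-tol=0.177, Σhalf²=0.031329
  +B: nom +7.600 → Σnom=27.400; wc +0.211/-0.093 → slack +0.341/-0.317; half-tol=0.152, Σhalf²=0.054433
  -C: nom -21.600 → Σnom=5.800; wc +0.470/-0.100 → slack +0.811/-0.417; half-tol=0.285, Σhalf²=0.135658
  +D: nom +2.900 → Σnom=8.700; wc +0.495/-0.495 → slack +1.306/-0.912; half-tol=0.495, Σhalf²=0.380683
  +E: nom +9.300 → Σnom=18.000; wc +0.426/-0.426 → slack +1.732/-1.338; half-tol=0.426, Σhalf²=0.562159
Nominal = 18.000. Worst-case = [18.000 - 1.338, 18.000 + 1.732] = [16.662, 19.732]. RSS = √0.562159 = 0.750.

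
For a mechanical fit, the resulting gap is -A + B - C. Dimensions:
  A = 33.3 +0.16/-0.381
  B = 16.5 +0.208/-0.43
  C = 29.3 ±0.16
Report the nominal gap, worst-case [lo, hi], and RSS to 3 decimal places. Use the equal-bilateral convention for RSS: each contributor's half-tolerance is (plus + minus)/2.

nominal=-46.100 wc=[-46.850,-45.351] rss=0.448

Stack each dimension's contribution:
  -A: nom -33.300 → Σnom=-33.300; wc +0.381/-0.160 → slack +0.381/-0.160; half-tol=0.271, Σhalf²=0.073170
  +B: nom +16.500 → Σnom=-16.800; wc +0.208/-0.430 → slack +0.589/-0.590; half-tol=0.319, Σhalf²=0.174931
  -C: nom -29.300 → Σnom=-46.100; wc +0.160/-0.160 → slack +0.749/-0.750; half-tol=0.160, Σhalf²=0.200531
Nominal = -46.100. Worst-case = [-46.100 - 0.750, -46.100 + 0.749] = [-46.850, -45.351]. RSS = √0.200531 = 0.448.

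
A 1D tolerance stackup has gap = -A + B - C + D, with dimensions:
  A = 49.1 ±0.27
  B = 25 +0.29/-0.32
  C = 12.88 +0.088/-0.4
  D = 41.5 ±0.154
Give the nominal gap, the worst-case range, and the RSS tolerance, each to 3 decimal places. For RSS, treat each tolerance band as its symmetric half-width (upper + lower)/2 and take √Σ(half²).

nominal=4.520 wc=[3.688,5.634] rss=0.499

Stack each dimension's contribution:
  -A: nom -49.100 → Σnom=-49.100; wc +0.270/-0.270 → slack +0.270/-0.270; half-tol=0.270, Σhalf²=0.072900
  +B: nom +25.000 → Σnom=-24.100; wc +0.290/-0.320 → slack +0.560/-0.590; half-tol=0.305, Σhalf²=0.165925
  -C: nom -12.880 → Σnom=-36.980; wc +0.400/-0.088 → slack +0.960/-0.678; half-tol=0.244, Σhalf²=0.225461
  +D: nom +41.500 → Σnom=4.520; wc +0.154/-0.154 → slack +1.114/-0.832; half-tol=0.154, Σhalf²=0.249177
Nominal = 4.520. Worst-case = [4.520 - 0.832, 4.520 + 1.114] = [3.688, 5.634]. RSS = √0.249177 = 0.499.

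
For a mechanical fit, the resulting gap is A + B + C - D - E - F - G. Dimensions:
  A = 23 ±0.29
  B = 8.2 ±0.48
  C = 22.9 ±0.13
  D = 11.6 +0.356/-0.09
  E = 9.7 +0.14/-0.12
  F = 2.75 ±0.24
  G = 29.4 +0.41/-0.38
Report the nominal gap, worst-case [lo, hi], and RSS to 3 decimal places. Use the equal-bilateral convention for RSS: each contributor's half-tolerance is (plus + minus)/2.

Stack each dimension's contribution:
  +A: nom +23.000 → Σnom=23.000; wc +0.290/-0.290 → slack +0.290/-0.290; half-tol=0.290, Σhalf²=0.084100
  +B: nom +8.200 → Σnom=31.200; wc +0.480/-0.480 → slack +0.770/-0.770; half-tol=0.480, Σhalf²=0.314500
  +C: nom +22.900 → Σnom=54.100; wc +0.130/-0.130 → slack +0.900/-0.900; half-tol=0.130, Σhalf²=0.331400
  -D: nom -11.600 → Σnom=42.500; wc +0.090/-0.356 → slack +0.990/-1.256; half-tol=0.223, Σhalf²=0.381129
  -E: nom -9.700 → Σnom=32.800; wc +0.120/-0.140 → slack +1.110/-1.396; half-tol=0.130, Σhalf²=0.398029
  -F: nom -2.750 → Σnom=30.050; wc +0.240/-0.240 → slack +1.350/-1.636; half-tol=0.240, Σhalf²=0.455629
  -G: nom -29.400 → Σnom=0.650; wc +0.380/-0.410 → slack +1.730/-2.046; half-tol=0.395, Σhalf²=0.611654
Nominal = 0.650. Worst-case = [0.650 - 2.046, 0.650 + 1.730] = [-1.396, 2.380]. RSS = √0.611654 = 0.782.

nominal=0.650 wc=[-1.396,2.380] rss=0.782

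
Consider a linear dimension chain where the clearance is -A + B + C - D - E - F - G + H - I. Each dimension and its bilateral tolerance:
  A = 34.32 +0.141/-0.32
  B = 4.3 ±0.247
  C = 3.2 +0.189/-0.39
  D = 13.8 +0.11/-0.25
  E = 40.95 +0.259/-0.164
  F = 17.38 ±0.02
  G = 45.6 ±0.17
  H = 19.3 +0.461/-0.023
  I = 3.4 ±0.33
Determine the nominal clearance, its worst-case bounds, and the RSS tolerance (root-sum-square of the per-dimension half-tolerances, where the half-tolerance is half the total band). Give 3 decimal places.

Stack each dimension's contribution:
  -A: nom -34.320 → Σnom=-34.320; wc +0.320/-0.141 → slack +0.320/-0.141; half-tol=0.230, Σhalf²=0.053130
  +B: nom +4.300 → Σnom=-30.020; wc +0.247/-0.247 → slack +0.567/-0.388; half-tol=0.247, Σhalf²=0.114139
  +C: nom +3.200 → Σnom=-26.820; wc +0.189/-0.390 → slack +0.756/-0.778; half-tol=0.289, Σhalf²=0.197950
  -D: nom -13.800 → Σnom=-40.620; wc +0.250/-0.110 → slack +1.006/-0.888; half-tol=0.180, Σhalf²=0.230349
  -E: nom -40.950 → Σnom=-81.570; wc +0.164/-0.259 → slack +1.170/-1.147; half-tol=0.212, Σhalf²=0.275082
  -F: nom -17.380 → Σnom=-98.950; wc +0.020/-0.020 → slack +1.190/-1.167; half-tol=0.020, Σhalf²=0.275482
  -G: nom -45.600 → Σnom=-144.550; wc +0.170/-0.170 → slack +1.360/-1.337; half-tol=0.170, Σhalf²=0.304382
  +H: nom +19.300 → Σnom=-125.250; wc +0.461/-0.023 → slack +1.821/-1.360; half-tol=0.242, Σhalf²=0.362946
  -I: nom -3.400 → Σnom=-128.650; wc +0.330/-0.330 → slack +2.151/-1.690; half-tol=0.330, Σhalf²=0.471846
Nominal = -128.650. Worst-case = [-128.650 - 1.690, -128.650 + 2.151] = [-130.340, -126.499]. RSS = √0.471846 = 0.687.

nominal=-128.650 wc=[-130.340,-126.499] rss=0.687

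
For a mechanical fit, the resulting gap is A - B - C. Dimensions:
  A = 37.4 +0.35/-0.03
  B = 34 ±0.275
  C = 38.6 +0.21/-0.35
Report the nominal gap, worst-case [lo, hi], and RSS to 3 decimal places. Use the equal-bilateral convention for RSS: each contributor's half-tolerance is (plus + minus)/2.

Stack each dimension's contribution:
  +A: nom +37.400 → Σnom=37.400; wc +0.350/-0.030 → slack +0.350/-0.030; half-tol=0.190, Σhalf²=0.036100
  -B: nom -34.000 → Σnom=3.400; wc +0.275/-0.275 → slack +0.625/-0.305; half-tol=0.275, Σhalf²=0.111725
  -C: nom -38.600 → Σnom=-35.200; wc +0.350/-0.210 → slack +0.975/-0.515; half-tol=0.280, Σhalf²=0.190125
Nominal = -35.200. Worst-case = [-35.200 - 0.515, -35.200 + 0.975] = [-35.715, -34.225]. RSS = √0.190125 = 0.436.

nominal=-35.200 wc=[-35.715,-34.225] rss=0.436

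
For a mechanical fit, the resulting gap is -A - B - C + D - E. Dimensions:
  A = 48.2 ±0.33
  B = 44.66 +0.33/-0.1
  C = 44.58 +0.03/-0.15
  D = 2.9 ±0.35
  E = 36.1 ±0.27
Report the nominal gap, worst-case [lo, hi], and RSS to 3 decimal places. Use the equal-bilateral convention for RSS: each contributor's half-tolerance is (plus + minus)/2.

nominal=-170.640 wc=[-171.950,-169.440] rss=0.599

Stack each dimension's contribution:
  -A: nom -48.200 → Σnom=-48.200; wc +0.330/-0.330 → slack +0.330/-0.330; half-tol=0.330, Σhalf²=0.108900
  -B: nom -44.660 → Σnom=-92.860; wc +0.100/-0.330 → slack +0.430/-0.660; half-tol=0.215, Σhalf²=0.155125
  -C: nom -44.580 → Σnom=-137.440; wc +0.150/-0.030 → slack +0.580/-0.690; half-tol=0.090, Σhalf²=0.163225
  +D: nom +2.900 → Σnom=-134.540; wc +0.350/-0.350 → slack +0.930/-1.040; half-tol=0.350, Σhalf²=0.285725
  -E: nom -36.100 → Σnom=-170.640; wc +0.270/-0.270 → slack +1.200/-1.310; half-tol=0.270, Σhalf²=0.358625
Nominal = -170.640. Worst-case = [-170.640 - 1.310, -170.640 + 1.200] = [-171.950, -169.440]. RSS = √0.358625 = 0.599.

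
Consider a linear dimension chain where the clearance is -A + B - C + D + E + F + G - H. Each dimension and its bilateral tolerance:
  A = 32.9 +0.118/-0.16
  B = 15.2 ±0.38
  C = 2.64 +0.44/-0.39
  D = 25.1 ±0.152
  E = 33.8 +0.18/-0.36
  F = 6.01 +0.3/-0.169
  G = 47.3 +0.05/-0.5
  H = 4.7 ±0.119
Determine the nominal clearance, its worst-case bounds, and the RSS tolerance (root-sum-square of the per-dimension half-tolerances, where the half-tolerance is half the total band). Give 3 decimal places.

nominal=87.170 wc=[84.932,88.901] rss=0.759

Stack each dimension's contribution:
  -A: nom -32.900 → Σnom=-32.900; wc +0.160/-0.118 → slack +0.160/-0.118; half-tol=0.139, Σhalf²=0.019321
  +B: nom +15.200 → Σnom=-17.700; wc +0.380/-0.380 → slack +0.540/-0.498; half-tol=0.380, Σhalf²=0.163721
  -C: nom -2.640 → Σnom=-20.340; wc +0.390/-0.440 → slack +0.930/-0.938; half-tol=0.415, Σhalf²=0.335946
  +D: nom +25.100 → Σnom=4.760; wc +0.152/-0.152 → slack +1.082/-1.090; half-tol=0.152, Σhalf²=0.359050
  +E: nom +33.800 → Σnom=38.560; wc +0.180/-0.360 → slack +1.262/-1.450; half-tol=0.270, Σhalf²=0.431950
  +F: nom +6.010 → Σnom=44.570; wc +0.300/-0.169 → slack +1.562/-1.619; half-tol=0.234, Σhalf²=0.486940
  +G: nom +47.300 → Σnom=91.870; wc +0.050/-0.500 → slack +1.612/-2.119; half-tol=0.275, Σhalf²=0.562565
  -H: nom -4.700 → Σnom=87.170; wc +0.119/-0.119 → slack +1.731/-2.238; half-tol=0.119, Σhalf²=0.576726
Nominal = 87.170. Worst-case = [87.170 - 2.238, 87.170 + 1.731] = [84.932, 88.901]. RSS = √0.576726 = 0.759.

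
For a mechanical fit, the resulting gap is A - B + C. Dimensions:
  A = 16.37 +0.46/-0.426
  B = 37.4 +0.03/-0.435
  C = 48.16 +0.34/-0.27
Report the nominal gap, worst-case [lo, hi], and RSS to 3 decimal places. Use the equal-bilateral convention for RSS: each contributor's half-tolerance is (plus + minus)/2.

Stack each dimension's contribution:
  +A: nom +16.370 → Σnom=16.370; wc +0.460/-0.426 → slack +0.460/-0.426; half-tol=0.443, Σhalf²=0.196249
  -B: nom -37.400 → Σnom=-21.030; wc +0.435/-0.030 → slack +0.895/-0.456; half-tol=0.232, Σhalf²=0.250305
  +C: nom +48.160 → Σnom=27.130; wc +0.340/-0.270 → slack +1.235/-0.726; half-tol=0.305, Σhalf²=0.343330
Nominal = 27.130. Worst-case = [27.130 - 0.726, 27.130 + 1.235] = [26.404, 28.365]. RSS = √0.343330 = 0.586.

nominal=27.130 wc=[26.404,28.365] rss=0.586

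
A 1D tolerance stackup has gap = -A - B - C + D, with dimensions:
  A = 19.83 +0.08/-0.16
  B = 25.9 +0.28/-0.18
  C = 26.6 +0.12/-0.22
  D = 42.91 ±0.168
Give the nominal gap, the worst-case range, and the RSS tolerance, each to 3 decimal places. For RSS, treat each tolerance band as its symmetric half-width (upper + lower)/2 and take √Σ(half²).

Stack each dimension's contribution:
  -A: nom -19.830 → Σnom=-19.830; wc +0.160/-0.080 → slack +0.160/-0.080; half-tol=0.120, Σhalf²=0.014400
  -B: nom -25.900 → Σnom=-45.730; wc +0.180/-0.280 → slack +0.340/-0.360; half-tol=0.230, Σhalf²=0.067300
  -C: nom -26.600 → Σnom=-72.330; wc +0.220/-0.120 → slack +0.560/-0.480; half-tol=0.170, Σhalf²=0.096200
  +D: nom +42.910 → Σnom=-29.420; wc +0.168/-0.168 → slack +0.728/-0.648; half-tol=0.168, Σhalf²=0.124424
Nominal = -29.420. Worst-case = [-29.420 - 0.648, -29.420 + 0.728] = [-30.068, -28.692]. RSS = √0.124424 = 0.353.

nominal=-29.420 wc=[-30.068,-28.692] rss=0.353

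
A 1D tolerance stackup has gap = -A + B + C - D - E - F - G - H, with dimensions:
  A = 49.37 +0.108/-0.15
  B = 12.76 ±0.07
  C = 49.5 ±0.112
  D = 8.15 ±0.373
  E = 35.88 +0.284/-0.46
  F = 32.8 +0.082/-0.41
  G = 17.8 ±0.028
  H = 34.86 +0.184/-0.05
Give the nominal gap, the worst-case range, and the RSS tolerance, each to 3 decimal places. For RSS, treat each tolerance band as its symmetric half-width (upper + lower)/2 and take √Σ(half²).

Stack each dimension's contribution:
  -A: nom -49.370 → Σnom=-49.370; wc +0.150/-0.108 → slack +0.150/-0.108; half-tol=0.129, Σhalf²=0.016641
  +B: nom +12.760 → Σnom=-36.610; wc +0.070/-0.070 → slack +0.220/-0.178; half-tol=0.070, Σhalf²=0.021541
  +C: nom +49.500 → Σnom=12.890; wc +0.112/-0.112 → slack +0.332/-0.290; half-tol=0.112, Σhalf²=0.034085
  -D: nom -8.150 → Σnom=4.740; wc +0.373/-0.373 → slack +0.705/-0.663; half-tol=0.373, Σhalf²=0.173214
  -E: nom -35.880 → Σnom=-31.140; wc +0.460/-0.284 → slack +1.165/-0.947; half-tol=0.372, Σhalf²=0.311598
  -F: nom -32.800 → Σnom=-63.940; wc +0.410/-0.082 → slack +1.575/-1.029; half-tol=0.246, Σhalf²=0.372114
  -G: nom -17.800 → Σnom=-81.740; wc +0.028/-0.028 → slack +1.603/-1.057; half-tol=0.028, Σhalf²=0.372898
  -H: nom -34.860 → Σnom=-116.600; wc +0.050/-0.184 → slack +1.653/-1.241; half-tol=0.117, Σhalf²=0.386587
Nominal = -116.600. Worst-case = [-116.600 - 1.241, -116.600 + 1.653] = [-117.841, -114.947]. RSS = √0.386587 = 0.622.

nominal=-116.600 wc=[-117.841,-114.947] rss=0.622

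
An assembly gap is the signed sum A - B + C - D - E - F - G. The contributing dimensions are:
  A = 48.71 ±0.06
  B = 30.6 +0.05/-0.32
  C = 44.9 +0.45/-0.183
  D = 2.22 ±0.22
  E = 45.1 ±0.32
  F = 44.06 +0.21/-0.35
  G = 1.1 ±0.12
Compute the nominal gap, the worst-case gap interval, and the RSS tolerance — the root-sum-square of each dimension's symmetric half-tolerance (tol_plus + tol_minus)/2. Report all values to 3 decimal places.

Stack each dimension's contribution:
  +A: nom +48.710 → Σnom=48.710; wc +0.060/-0.060 → slack +0.060/-0.060; half-tol=0.060, Σhalf²=0.003600
  -B: nom -30.600 → Σnom=18.110; wc +0.320/-0.050 → slack +0.380/-0.110; half-tol=0.185, Σhalf²=0.037825
  +C: nom +44.900 → Σnom=63.010; wc +0.450/-0.183 → slack +0.830/-0.293; half-tol=0.317, Σhalf²=0.137997
  -D: nom -2.220 → Σnom=60.790; wc +0.220/-0.220 → slack +1.050/-0.513; half-tol=0.220, Σhalf²=0.186397
  -E: nom -45.100 → Σnom=15.690; wc +0.320/-0.320 → slack +1.370/-0.833; half-tol=0.320, Σhalf²=0.288797
  -F: nom -44.060 → Σnom=-28.370; wc +0.350/-0.210 → slack +1.720/-1.043; half-tol=0.280, Σhalf²=0.367197
  -G: nom -1.100 → Σnom=-29.470; wc +0.120/-0.120 → slack +1.840/-1.163; half-tol=0.120, Σhalf²=0.381597
Nominal = -29.470. Worst-case = [-29.470 - 1.163, -29.470 + 1.840] = [-30.633, -27.630]. RSS = √0.381597 = 0.618.

nominal=-29.470 wc=[-30.633,-27.630] rss=0.618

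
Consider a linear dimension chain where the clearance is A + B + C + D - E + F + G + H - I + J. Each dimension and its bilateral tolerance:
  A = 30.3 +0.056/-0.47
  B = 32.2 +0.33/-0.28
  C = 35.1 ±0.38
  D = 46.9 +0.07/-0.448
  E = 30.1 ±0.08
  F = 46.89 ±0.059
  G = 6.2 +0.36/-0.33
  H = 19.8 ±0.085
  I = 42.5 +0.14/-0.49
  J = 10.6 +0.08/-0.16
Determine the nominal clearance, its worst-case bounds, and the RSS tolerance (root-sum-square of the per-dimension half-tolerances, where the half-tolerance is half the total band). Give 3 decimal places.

Stack each dimension's contribution:
  +A: nom +30.300 → Σnom=30.300; wc +0.056/-0.470 → slack +0.056/-0.470; half-tol=0.263, Σhalf²=0.069169
  +B: nom +32.200 → Σnom=62.500; wc +0.330/-0.280 → slack +0.386/-0.750; half-tol=0.305, Σhalf²=0.162194
  +C: nom +35.100 → Σnom=97.600; wc +0.380/-0.380 → slack +0.766/-1.130; half-tol=0.380, Σhalf²=0.306594
  +D: nom +46.900 → Σnom=144.500; wc +0.070/-0.448 → slack +0.836/-1.578; half-tol=0.259, Σhalf²=0.373675
  -E: nom -30.100 → Σnom=114.400; wc +0.080/-0.080 → slack +0.916/-1.658; half-tol=0.080, Σhalf²=0.380075
  +F: nom +46.890 → Σnom=161.290; wc +0.059/-0.059 → slack +0.975/-1.717; half-tol=0.059, Σhalf²=0.383556
  +G: nom +6.200 → Σnom=167.490; wc +0.360/-0.330 → slack +1.335/-2.047; half-tol=0.345, Σhalf²=0.502581
  +H: nom +19.800 → Σnom=187.290; wc +0.085/-0.085 → slack +1.420/-2.132; half-tol=0.085, Σhalf²=0.509806
  -I: nom -42.500 → Σnom=144.790; wc +0.490/-0.140 → slack +1.910/-2.272; half-tol=0.315, Σhalf²=0.609031
  +J: nom +10.600 → Σnom=155.390; wc +0.080/-0.160 → slack +1.990/-2.432; half-tol=0.120, Σhalf²=0.623431
Nominal = 155.390. Worst-case = [155.390 - 2.432, 155.390 + 1.990] = [152.958, 157.380]. RSS = √0.623431 = 0.790.

nominal=155.390 wc=[152.958,157.380] rss=0.790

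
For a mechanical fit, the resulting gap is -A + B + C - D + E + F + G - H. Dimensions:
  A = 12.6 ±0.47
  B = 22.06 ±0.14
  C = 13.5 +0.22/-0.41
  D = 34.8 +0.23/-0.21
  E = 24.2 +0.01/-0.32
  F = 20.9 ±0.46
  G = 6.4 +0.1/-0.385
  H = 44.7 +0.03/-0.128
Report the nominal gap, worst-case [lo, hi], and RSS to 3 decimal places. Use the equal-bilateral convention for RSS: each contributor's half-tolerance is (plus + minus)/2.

nominal=-5.040 wc=[-7.485,-3.302] rss=0.832

Stack each dimension's contribution:
  -A: nom -12.600 → Σnom=-12.600; wc +0.470/-0.470 → slack +0.470/-0.470; half-tol=0.470, Σhalf²=0.220900
  +B: nom +22.060 → Σnom=9.460; wc +0.140/-0.140 → slack +0.610/-0.610; half-tol=0.140, Σhalf²=0.240500
  +C: nom +13.500 → Σnom=22.960; wc +0.220/-0.410 → slack +0.830/-1.020; half-tol=0.315, Σhalf²=0.339725
  -D: nom -34.800 → Σnom=-11.840; wc +0.210/-0.230 → slack +1.040/-1.250; half-tol=0.220, Σhalf²=0.388125
  +E: nom +24.200 → Σnom=12.360; wc +0.010/-0.320 → slack +1.050/-1.570; half-tol=0.165, Σhalf²=0.415350
  +F: nom +20.900 → Σnom=33.260; wc +0.460/-0.460 → slack +1.510/-2.030; half-tol=0.460, Σhalf²=0.626950
  +G: nom +6.400 → Σnom=39.660; wc +0.100/-0.385 → slack +1.610/-2.415; half-tol=0.242, Σhalf²=0.685756
  -H: nom -44.700 → Σnom=-5.040; wc +0.128/-0.030 → slack +1.738/-2.445; half-tol=0.079, Σhalf²=0.691997
Nominal = -5.040. Worst-case = [-5.040 - 2.445, -5.040 + 1.738] = [-7.485, -3.302]. RSS = √0.691997 = 0.832.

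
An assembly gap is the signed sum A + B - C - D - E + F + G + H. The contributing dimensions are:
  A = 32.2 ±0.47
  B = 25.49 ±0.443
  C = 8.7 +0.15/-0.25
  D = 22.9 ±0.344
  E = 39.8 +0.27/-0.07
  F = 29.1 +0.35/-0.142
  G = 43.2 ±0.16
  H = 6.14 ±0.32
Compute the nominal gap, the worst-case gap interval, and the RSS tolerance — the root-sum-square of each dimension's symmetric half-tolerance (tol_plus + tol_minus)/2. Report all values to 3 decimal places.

Stack each dimension's contribution:
  +A: nom +32.200 → Σnom=32.200; wc +0.470/-0.470 → slack +0.470/-0.470; half-tol=0.470, Σhalf²=0.220900
  +B: nom +25.490 → Σnom=57.690; wc +0.443/-0.443 → slack +0.913/-0.913; half-tol=0.443, Σhalf²=0.417149
  -C: nom -8.700 → Σnom=48.990; wc +0.250/-0.150 → slack +1.163/-1.063; half-tol=0.200, Σhalf²=0.457149
  -D: nom -22.900 → Σnom=26.090; wc +0.344/-0.344 → slack +1.507/-1.407; half-tol=0.344, Σhalf²=0.575485
  -E: nom -39.800 → Σnom=-13.710; wc +0.070/-0.270 → slack +1.577/-1.677; half-tol=0.170, Σhalf²=0.604385
  +F: nom +29.100 → Σnom=15.390; wc +0.350/-0.142 → slack +1.927/-1.819; half-tol=0.246, Σhalf²=0.664901
  +G: nom +43.200 → Σnom=58.590; wc +0.160/-0.160 → slack +2.087/-1.979; half-tol=0.160, Σhalf²=0.690501
  +H: nom +6.140 → Σnom=64.730; wc +0.320/-0.320 → slack +2.407/-2.299; half-tol=0.320, Σhalf²=0.792901
Nominal = 64.730. Worst-case = [64.730 - 2.299, 64.730 + 2.407] = [62.431, 67.137]. RSS = √0.792901 = 0.890.

nominal=64.730 wc=[62.431,67.137] rss=0.890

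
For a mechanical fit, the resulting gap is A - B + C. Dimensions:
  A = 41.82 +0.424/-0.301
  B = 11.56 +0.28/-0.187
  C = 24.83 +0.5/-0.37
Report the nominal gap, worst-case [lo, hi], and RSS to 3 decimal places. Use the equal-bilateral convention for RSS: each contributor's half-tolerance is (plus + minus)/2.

nominal=55.090 wc=[54.139,56.201] rss=0.612

Stack each dimension's contribution:
  +A: nom +41.820 → Σnom=41.820; wc +0.424/-0.301 → slack +0.424/-0.301; half-tol=0.362, Σhalf²=0.131406
  -B: nom -11.560 → Σnom=30.260; wc +0.187/-0.280 → slack +0.611/-0.581; half-tol=0.234, Σhalf²=0.185928
  +C: nom +24.830 → Σnom=55.090; wc +0.500/-0.370 → slack +1.111/-0.951; half-tol=0.435, Σhalf²=0.375154
Nominal = 55.090. Worst-case = [55.090 - 0.951, 55.090 + 1.111] = [54.139, 56.201]. RSS = √0.375154 = 0.612.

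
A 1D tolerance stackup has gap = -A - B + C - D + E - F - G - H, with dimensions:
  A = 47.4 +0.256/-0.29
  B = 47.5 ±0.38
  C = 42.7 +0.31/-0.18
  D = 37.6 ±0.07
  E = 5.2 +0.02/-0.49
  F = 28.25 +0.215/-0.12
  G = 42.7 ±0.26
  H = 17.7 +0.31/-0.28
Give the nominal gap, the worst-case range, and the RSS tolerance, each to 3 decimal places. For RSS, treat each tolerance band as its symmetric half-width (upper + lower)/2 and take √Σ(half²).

Stack each dimension's contribution:
  -A: nom -47.400 → Σnom=-47.400; wc +0.290/-0.256 → slack +0.290/-0.256; half-tol=0.273, Σhalf²=0.074529
  -B: nom -47.500 → Σnom=-94.900; wc +0.380/-0.380 → slack +0.670/-0.636; half-tol=0.380, Σhalf²=0.218929
  +C: nom +42.700 → Σnom=-52.200; wc +0.310/-0.180 → slack +0.980/-0.816; half-tol=0.245, Σhalf²=0.278954
  -D: nom -37.600 → Σnom=-89.800; wc +0.070/-0.070 → slack +1.050/-0.886; half-tol=0.070, Σhalf²=0.283854
  +E: nom +5.200 → Σnom=-84.600; wc +0.020/-0.490 → slack +1.070/-1.376; half-tol=0.255, Σhalf²=0.348879
  -F: nom -28.250 → Σnom=-112.850; wc +0.120/-0.215 → slack +1.190/-1.591; half-tol=0.167, Σhalf²=0.376935
  -G: nom -42.700 → Σnom=-155.550; wc +0.260/-0.260 → slack +1.450/-1.851; half-tol=0.260, Σhalf²=0.444535
  -H: nom -17.700 → Σnom=-173.250; wc +0.280/-0.310 → slack +1.730/-2.161; half-tol=0.295, Σhalf²=0.531560
Nominal = -173.250. Worst-case = [-173.250 - 2.161, -173.250 + 1.730] = [-175.411, -171.520]. RSS = √0.531560 = 0.729.

nominal=-173.250 wc=[-175.411,-171.520] rss=0.729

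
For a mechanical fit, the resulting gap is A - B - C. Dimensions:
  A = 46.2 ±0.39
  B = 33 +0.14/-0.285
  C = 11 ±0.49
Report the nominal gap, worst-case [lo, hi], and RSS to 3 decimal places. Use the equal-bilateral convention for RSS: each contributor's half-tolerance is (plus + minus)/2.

Stack each dimension's contribution:
  +A: nom +46.200 → Σnom=46.200; wc +0.390/-0.390 → slack +0.390/-0.390; half-tol=0.390, Σhalf²=0.152100
  -B: nom -33.000 → Σnom=13.200; wc +0.285/-0.140 → slack +0.675/-0.530; half-tol=0.212, Σhalf²=0.197256
  -C: nom -11.000 → Σnom=2.200; wc +0.490/-0.490 → slack +1.165/-1.020; half-tol=0.490, Σhalf²=0.437356
Nominal = 2.200. Worst-case = [2.200 - 1.020, 2.200 + 1.165] = [1.180, 3.365]. RSS = √0.437356 = 0.661.

nominal=2.200 wc=[1.180,3.365] rss=0.661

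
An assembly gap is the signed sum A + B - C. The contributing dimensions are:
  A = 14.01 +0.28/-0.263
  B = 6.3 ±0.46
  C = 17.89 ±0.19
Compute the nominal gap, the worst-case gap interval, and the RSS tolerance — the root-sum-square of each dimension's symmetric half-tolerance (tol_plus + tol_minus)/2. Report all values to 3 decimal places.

nominal=2.420 wc=[1.507,3.350] rss=0.567

Stack each dimension's contribution:
  +A: nom +14.010 → Σnom=14.010; wc +0.280/-0.263 → slack +0.280/-0.263; half-tol=0.272, Σhalf²=0.073712
  +B: nom +6.300 → Σnom=20.310; wc +0.460/-0.460 → slack +0.740/-0.723; half-tol=0.460, Σhalf²=0.285312
  -C: nom -17.890 → Σnom=2.420; wc +0.190/-0.190 → slack +0.930/-0.913; half-tol=0.190, Σhalf²=0.321412
Nominal = 2.420. Worst-case = [2.420 - 0.913, 2.420 + 0.930] = [1.507, 3.350]. RSS = √0.321412 = 0.567.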